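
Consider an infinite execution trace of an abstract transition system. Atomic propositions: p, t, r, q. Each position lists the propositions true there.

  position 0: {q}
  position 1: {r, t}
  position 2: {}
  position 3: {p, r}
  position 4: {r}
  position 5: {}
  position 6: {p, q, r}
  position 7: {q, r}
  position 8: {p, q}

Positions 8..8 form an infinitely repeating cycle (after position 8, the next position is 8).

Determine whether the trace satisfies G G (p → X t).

G (p → X t) must hold at every position from 0 onward. It fails at position 0, so G G (p → X t) is false.

Violated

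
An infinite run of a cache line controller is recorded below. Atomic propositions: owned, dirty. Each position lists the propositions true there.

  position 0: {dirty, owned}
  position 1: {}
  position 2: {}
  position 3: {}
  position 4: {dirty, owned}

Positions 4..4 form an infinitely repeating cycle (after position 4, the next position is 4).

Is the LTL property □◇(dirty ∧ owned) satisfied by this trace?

◇(dirty ∧ owned) holds at every position 0..4, and those are all positions ever visited, so □◇(dirty ∧ owned) holds.

Satisfied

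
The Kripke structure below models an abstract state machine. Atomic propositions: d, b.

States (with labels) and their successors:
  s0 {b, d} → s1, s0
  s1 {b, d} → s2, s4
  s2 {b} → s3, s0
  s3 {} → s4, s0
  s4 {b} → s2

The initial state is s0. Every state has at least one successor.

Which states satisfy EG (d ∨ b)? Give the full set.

{s0, s1, s2, s4}

States satisfying d ∨ b: {s0, s1, s2, s4}.
States satisfying EG (d ∨ b): {s0, s1, s2, s4}.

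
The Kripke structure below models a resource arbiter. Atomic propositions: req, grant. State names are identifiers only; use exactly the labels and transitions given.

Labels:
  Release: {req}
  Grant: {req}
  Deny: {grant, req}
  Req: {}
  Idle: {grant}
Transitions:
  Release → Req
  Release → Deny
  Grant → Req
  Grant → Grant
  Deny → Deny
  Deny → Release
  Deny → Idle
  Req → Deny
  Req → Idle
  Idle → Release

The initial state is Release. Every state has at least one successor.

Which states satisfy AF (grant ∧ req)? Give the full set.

States satisfying grant ∧ req: {Deny}.
States satisfying AF (grant ∧ req): {Deny}.

{Deny}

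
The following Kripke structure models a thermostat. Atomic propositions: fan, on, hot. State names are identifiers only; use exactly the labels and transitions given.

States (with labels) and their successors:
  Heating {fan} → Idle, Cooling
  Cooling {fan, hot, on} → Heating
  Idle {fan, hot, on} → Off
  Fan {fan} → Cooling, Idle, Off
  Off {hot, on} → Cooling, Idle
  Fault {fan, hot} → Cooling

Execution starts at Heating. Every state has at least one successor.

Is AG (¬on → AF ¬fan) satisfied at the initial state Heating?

Does not hold

States satisfying ¬on → AF ¬fan: {Cooling, Idle, Off}.
States satisfying AG (¬on → AF ¬fan): ∅.
Heating is reachable from Heating and violates ¬on → AF ¬fan, so AG fails at Heating.
Heating ∉ Sat(AG (¬on → AF ¬fan)).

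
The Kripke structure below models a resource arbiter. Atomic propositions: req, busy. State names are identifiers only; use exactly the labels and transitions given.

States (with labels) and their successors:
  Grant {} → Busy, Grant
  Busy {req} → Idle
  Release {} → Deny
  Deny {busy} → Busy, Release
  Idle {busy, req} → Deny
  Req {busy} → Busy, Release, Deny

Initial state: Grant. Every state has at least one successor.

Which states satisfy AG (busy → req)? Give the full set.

States satisfying busy → req: {Grant, Busy, Release, Idle}.
States satisfying AG (busy → req): ∅.

none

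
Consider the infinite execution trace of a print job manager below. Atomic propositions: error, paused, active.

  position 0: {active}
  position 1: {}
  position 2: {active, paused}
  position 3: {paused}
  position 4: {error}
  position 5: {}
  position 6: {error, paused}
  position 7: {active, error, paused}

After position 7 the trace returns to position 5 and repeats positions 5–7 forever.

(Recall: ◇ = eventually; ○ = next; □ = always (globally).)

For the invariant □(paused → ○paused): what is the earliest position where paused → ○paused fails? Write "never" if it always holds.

3

Check paused → ○paused at each position in order: 0 ✓, 1 ✓, 2 ✓.
At position 3 the labels are {paused} and the next position 4 has {error}, so paused → ○paused is false there. This is the first violation.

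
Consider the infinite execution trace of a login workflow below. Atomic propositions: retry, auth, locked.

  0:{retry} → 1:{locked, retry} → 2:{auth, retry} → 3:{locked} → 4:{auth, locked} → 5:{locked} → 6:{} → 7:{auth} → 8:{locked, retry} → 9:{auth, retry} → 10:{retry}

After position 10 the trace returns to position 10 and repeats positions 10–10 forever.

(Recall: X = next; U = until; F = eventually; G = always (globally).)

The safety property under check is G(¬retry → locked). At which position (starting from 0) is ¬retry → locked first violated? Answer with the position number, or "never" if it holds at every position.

Check ¬retry → locked at each position in order: 0 ✓, 1 ✓, 2 ✓, 3 ✓, 4 ✓, 5 ✓.
At position 6 the labels are {}, so ¬retry → locked is false there. This is the first violation.

6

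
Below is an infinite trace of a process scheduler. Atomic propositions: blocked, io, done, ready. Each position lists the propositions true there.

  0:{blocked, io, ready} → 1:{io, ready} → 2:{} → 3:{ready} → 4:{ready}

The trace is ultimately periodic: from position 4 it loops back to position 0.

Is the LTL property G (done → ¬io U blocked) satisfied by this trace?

Satisfied

done → ¬io U blocked holds at every position 0..4, and those are all positions ever visited, so G (done → ¬io U blocked) holds.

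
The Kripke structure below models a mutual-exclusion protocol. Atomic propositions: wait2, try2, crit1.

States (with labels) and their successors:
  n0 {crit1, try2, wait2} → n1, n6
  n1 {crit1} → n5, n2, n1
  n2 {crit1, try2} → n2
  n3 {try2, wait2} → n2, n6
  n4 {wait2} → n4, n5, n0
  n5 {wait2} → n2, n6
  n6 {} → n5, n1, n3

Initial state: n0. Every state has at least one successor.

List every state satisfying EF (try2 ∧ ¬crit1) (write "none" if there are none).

{n0, n1, n3, n4, n5, n6}

States satisfying try2 ∧ ¬crit1: {n3}.
States satisfying EF (try2 ∧ ¬crit1): {n0, n1, n3, n4, n5, n6}.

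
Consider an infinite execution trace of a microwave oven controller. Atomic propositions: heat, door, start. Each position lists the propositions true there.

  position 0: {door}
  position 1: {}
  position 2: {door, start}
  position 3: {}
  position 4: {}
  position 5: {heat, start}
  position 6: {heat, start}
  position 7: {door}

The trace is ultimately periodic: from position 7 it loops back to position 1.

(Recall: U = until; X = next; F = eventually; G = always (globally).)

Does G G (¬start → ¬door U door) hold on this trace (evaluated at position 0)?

G (¬start → ¬door U door) holds at every position 0..7, and those are all positions ever visited, so G G (¬start → ¬door U door) holds.

Holds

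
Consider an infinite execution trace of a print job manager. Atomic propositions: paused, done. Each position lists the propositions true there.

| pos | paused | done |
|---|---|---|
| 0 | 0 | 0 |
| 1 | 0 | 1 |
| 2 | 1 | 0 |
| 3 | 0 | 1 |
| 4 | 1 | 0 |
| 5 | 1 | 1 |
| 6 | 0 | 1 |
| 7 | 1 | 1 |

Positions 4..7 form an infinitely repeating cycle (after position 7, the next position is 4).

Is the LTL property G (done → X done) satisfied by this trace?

done → X done must hold at every position from 0 onward. It fails at position 1, so G (done → X done) is false.
Positions where done holds: 1, 3, 5, 6, 7.
Check X done at each: 1→fails, 3→fails, 5→ok, 6→ok, 7→fails.

Does not hold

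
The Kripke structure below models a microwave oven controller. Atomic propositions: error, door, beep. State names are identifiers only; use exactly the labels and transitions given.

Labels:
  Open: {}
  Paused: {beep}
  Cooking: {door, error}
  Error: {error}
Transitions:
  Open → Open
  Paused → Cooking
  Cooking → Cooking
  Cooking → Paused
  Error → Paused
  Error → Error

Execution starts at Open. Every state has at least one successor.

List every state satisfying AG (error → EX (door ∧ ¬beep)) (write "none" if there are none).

States satisfying error → EX (door ∧ ¬beep): {Open, Paused, Cooking}.
States satisfying AG (error → EX (door ∧ ¬beep)): {Open, Paused, Cooking}.

{Open, Paused, Cooking}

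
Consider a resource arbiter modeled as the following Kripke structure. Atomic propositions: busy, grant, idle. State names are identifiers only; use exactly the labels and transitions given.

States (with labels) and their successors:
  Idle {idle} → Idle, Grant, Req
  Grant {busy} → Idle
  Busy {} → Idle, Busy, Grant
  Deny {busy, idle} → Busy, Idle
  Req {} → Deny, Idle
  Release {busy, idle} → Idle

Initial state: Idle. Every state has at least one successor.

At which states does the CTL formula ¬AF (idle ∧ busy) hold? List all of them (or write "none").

{Idle, Grant, Busy, Req}

States satisfying idle ∧ busy: {Deny, Release}.
States satisfying AF (idle ∧ busy): {Deny, Release}.
States satisfying ¬AF (idle ∧ busy): {Idle, Grant, Busy, Req}.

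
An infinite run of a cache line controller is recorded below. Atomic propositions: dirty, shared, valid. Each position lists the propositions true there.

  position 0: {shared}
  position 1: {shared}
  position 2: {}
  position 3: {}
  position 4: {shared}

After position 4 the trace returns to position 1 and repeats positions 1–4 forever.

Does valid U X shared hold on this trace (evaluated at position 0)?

Holds

Walking from position 0: X shared first holds at position 0, and valid holds at every earlier position along the way, so valid U X shared holds.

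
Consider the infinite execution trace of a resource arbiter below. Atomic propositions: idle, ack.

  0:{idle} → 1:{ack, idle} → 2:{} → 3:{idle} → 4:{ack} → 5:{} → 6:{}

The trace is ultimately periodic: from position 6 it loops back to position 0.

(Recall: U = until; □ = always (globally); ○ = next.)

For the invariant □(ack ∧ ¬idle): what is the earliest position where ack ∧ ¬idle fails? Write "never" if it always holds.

0

At position 0 the labels are {idle}, so ack ∧ ¬idle is false there. This is the first violation.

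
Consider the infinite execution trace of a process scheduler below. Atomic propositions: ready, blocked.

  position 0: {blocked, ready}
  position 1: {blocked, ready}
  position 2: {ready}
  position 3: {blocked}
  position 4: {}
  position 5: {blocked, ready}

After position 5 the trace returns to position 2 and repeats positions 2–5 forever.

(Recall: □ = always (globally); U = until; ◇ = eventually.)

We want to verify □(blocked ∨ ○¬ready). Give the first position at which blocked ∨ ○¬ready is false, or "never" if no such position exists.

4

Check blocked ∨ ○¬ready at each position in order: 0 ✓, 1 ✓, 2 ✓, 3 ✓.
At position 4 the labels are {} and the next position 5 has {blocked, ready}, so blocked ∨ ○¬ready is false there. This is the first violation.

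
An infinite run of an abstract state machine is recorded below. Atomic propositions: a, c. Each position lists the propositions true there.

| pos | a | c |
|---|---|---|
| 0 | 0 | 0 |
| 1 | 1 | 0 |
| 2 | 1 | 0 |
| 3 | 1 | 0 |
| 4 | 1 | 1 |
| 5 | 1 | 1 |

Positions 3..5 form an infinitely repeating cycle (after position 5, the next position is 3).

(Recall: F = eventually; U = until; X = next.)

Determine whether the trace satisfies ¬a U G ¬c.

Violated

Walking from position 0: at position 1, G ¬c has not yet held and ¬a fails, so ¬a U G ¬c is false.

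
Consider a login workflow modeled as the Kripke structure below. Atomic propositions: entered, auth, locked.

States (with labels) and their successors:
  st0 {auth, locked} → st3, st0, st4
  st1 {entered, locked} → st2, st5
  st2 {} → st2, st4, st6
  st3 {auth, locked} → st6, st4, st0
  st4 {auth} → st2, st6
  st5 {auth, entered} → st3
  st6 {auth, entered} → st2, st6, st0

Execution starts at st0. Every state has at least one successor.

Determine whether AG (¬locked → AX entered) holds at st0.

No

States satisfying ¬locked → AX entered: {st0, st1, st3}.
States satisfying AG (¬locked → AX entered): ∅.
st2 is reachable from st0 and violates ¬locked → AX entered, so AG fails at st0.
st0 ∉ Sat(AG (¬locked → AX entered)).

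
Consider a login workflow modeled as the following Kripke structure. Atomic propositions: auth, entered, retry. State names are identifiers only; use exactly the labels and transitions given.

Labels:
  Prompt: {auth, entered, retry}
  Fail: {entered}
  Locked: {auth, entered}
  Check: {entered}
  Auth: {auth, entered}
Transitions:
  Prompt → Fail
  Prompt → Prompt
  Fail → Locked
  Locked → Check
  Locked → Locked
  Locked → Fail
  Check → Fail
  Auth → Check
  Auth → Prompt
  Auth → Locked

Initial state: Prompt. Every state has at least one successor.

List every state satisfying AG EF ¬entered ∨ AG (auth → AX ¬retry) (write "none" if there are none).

States satisfying EF ¬entered: ∅.
States satisfying AG EF ¬entered: ∅.
States satisfying auth → AX ¬retry: {Fail, Locked, Check}.
States satisfying AG (auth → AX ¬retry): {Fail, Locked, Check}.
States satisfying AG EF ¬entered ∨ AG (auth → AX ¬retry): {Fail, Locked, Check}.

{Fail, Locked, Check}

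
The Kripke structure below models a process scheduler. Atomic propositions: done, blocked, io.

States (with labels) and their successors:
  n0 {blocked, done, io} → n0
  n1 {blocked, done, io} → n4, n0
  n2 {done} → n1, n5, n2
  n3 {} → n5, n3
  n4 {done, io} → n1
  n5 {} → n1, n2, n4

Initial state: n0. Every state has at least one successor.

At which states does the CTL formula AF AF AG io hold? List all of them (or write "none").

{n0, n1, n4}

States satisfying AF AG io: {n0, n1, n4}.
States satisfying AF AF AG io: {n0, n1, n4}.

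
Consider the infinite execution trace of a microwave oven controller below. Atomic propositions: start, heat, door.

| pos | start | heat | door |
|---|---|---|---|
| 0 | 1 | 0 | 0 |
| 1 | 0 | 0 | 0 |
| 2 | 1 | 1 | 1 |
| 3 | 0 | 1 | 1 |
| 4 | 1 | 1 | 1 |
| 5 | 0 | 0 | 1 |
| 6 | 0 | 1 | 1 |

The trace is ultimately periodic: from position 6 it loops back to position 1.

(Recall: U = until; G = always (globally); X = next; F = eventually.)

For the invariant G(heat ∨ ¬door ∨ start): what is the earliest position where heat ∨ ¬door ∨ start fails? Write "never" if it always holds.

5

Check heat ∨ ¬door ∨ start at each position in order: 0 ✓, 1 ✓, 2 ✓, 3 ✓, 4 ✓.
At position 5 the labels are {door}, so heat ∨ ¬door ∨ start is false there. This is the first violation.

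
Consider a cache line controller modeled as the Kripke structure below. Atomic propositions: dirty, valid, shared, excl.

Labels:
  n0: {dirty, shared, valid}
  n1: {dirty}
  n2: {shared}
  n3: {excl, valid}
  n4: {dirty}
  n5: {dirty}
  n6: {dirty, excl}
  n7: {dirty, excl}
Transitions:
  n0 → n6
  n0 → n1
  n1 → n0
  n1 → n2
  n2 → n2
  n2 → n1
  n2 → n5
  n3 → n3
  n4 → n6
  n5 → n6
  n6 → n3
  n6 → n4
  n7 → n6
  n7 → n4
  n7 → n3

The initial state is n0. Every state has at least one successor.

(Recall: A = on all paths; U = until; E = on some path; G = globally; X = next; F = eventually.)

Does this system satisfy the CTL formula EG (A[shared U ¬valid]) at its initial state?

Yes

States satisfying A[shared U ¬valid]: {n0, n1, n2, n4, n5, n6, n7}.
States satisfying EG (A[shared U ¬valid]): {n0, n1, n2, n4, n5, n6, n7}.
n0 ∈ Sat(EG (A[shared U ¬valid])).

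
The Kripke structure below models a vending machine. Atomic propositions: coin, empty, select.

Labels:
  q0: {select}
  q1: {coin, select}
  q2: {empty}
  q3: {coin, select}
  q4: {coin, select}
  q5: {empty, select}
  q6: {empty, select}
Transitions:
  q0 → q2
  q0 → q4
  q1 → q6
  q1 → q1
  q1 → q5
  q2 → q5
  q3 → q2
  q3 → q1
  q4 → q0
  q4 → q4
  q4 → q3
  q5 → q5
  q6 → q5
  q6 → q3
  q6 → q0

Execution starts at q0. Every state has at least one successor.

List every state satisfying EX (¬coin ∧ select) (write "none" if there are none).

States satisfying ¬coin ∧ select: {q0, q5, q6}.
States satisfying EX (¬coin ∧ select): {q1, q2, q4, q5, q6}.

{q1, q2, q4, q5, q6}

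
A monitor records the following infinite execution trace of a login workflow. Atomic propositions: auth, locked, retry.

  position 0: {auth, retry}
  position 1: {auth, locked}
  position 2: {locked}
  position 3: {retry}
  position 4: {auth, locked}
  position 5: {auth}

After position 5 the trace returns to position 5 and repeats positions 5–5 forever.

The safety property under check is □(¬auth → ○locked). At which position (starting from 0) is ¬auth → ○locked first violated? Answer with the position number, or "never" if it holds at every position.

2

Check ¬auth → ○locked at each position in order: 0 ✓, 1 ✓.
At position 2 the labels are {locked} and the next position 3 has {retry}, so ¬auth → ○locked is false there. This is the first violation.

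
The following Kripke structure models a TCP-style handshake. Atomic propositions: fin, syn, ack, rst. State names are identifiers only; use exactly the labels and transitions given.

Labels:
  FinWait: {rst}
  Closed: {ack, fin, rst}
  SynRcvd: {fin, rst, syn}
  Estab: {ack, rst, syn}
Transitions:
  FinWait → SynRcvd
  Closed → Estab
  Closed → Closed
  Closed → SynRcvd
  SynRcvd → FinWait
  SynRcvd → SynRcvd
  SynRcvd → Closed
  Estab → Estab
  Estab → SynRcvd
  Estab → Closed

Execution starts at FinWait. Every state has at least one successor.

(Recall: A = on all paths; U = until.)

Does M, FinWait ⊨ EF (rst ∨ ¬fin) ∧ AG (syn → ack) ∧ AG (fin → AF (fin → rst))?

States satisfying rst ∨ ¬fin: {FinWait, Closed, SynRcvd, Estab}.
States satisfying EF (rst ∨ ¬fin): {FinWait, Closed, SynRcvd, Estab}.
States satisfying syn → ack: {FinWait, Closed, Estab}.
States satisfying AG (syn → ack): ∅.
States satisfying EF (rst ∨ ¬fin) ∧ AG (syn → ack): ∅.
States satisfying fin → AF (fin → rst): {FinWait, Closed, SynRcvd, Estab}.
States satisfying AG (fin → AF (fin → rst)): {FinWait, Closed, SynRcvd, Estab}.
States satisfying EF (rst ∨ ¬fin) ∧ AG (syn → ack) ∧ AG (fin → AF (fin → rst)): ∅.
FinWait ∉ Sat(EF (rst ∨ ¬fin) ∧ AG (syn → ack) ∧ AG (fin → AF (fin → rst))).

No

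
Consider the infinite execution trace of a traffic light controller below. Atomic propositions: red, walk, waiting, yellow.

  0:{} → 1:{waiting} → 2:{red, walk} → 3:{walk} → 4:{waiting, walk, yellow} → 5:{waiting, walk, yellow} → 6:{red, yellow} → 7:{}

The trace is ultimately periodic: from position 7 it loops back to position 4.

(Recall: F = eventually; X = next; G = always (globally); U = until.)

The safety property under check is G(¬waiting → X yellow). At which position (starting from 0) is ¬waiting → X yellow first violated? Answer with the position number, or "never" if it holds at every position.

0

At position 0 the labels are {} and the next position 1 has {waiting}, so ¬waiting → X yellow is false there. This is the first violation.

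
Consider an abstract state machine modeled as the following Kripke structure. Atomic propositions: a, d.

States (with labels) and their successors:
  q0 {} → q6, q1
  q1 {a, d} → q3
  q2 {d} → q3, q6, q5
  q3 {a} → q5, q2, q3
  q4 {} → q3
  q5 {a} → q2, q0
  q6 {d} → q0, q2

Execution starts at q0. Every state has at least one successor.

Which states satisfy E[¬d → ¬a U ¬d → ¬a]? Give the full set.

States satisfying ¬d → ¬a: {q0, q1, q2, q4, q6}.
States satisfying E[¬d → ¬a U ¬d → ¬a]: {q0, q1, q2, q4, q6}.

{q0, q1, q2, q4, q6}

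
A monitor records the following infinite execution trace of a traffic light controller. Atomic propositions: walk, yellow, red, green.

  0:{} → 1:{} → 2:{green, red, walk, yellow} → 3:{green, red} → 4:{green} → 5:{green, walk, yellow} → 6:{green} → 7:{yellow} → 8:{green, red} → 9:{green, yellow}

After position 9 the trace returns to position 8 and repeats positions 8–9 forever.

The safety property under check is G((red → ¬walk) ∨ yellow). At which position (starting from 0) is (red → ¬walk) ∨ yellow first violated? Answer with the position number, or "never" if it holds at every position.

never

(red → ¬walk) ∨ yellow holds at every position 0..9, and those are all the positions the trace ever visits, so the invariant G((red → ¬walk) ∨ yellow) is never violated.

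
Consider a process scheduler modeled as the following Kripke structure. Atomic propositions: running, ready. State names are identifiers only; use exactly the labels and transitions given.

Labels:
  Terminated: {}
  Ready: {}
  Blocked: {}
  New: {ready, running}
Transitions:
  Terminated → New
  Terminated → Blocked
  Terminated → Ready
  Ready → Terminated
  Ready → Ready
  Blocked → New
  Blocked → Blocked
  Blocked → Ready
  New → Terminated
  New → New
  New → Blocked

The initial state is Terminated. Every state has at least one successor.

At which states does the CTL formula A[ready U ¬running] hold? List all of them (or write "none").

States satisfying ready: {New}.
States satisfying ¬running: {Terminated, Ready, Blocked}.
States satisfying A[ready U ¬running]: {Terminated, Ready, Blocked}.

{Terminated, Ready, Blocked}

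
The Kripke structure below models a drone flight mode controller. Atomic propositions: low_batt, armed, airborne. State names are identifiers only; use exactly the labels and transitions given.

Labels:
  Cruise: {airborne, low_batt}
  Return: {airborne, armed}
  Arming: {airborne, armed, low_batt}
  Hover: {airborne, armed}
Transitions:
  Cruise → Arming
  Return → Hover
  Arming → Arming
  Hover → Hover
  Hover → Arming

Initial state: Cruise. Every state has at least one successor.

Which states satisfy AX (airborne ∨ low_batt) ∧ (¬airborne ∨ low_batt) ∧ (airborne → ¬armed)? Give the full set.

{Cruise}

States satisfying airborne ∨ low_batt: {Cruise, Return, Arming, Hover}.
States satisfying AX (airborne ∨ low_batt): {Cruise, Return, Arming, Hover}.
States satisfying ¬airborne: ∅.
States satisfying ¬airborne ∨ low_batt: {Cruise, Arming}.
States satisfying ¬armed: {Cruise}.
States satisfying airborne → ¬armed: {Cruise}.
States satisfying (¬airborne ∨ low_batt) ∧ (airborne → ¬armed): {Cruise}.
States satisfying AX (airborne ∨ low_batt) ∧ (¬airborne ∨ low_batt) ∧ (airborne → ¬armed): {Cruise}.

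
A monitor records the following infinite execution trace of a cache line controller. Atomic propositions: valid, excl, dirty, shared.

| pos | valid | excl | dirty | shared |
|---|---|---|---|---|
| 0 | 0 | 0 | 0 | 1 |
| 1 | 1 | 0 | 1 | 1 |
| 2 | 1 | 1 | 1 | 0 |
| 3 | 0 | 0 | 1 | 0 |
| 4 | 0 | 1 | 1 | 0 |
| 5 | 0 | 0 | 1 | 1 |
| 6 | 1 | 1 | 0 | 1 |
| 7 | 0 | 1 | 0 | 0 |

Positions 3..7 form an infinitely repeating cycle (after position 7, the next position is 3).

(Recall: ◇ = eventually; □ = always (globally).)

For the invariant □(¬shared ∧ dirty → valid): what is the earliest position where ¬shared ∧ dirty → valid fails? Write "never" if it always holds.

3

Check ¬shared ∧ dirty → valid at each position in order: 0 ✓, 1 ✓, 2 ✓.
At position 3 the labels are {dirty}, so ¬shared ∧ dirty → valid is false there. This is the first violation.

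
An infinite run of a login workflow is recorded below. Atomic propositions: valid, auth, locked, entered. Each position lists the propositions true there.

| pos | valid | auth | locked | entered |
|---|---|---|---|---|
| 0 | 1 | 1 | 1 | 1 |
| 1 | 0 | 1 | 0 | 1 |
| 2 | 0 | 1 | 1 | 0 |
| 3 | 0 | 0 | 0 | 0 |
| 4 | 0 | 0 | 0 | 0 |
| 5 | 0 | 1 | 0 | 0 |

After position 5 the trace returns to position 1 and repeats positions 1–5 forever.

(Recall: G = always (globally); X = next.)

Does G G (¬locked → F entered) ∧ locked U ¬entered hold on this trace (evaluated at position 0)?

G (¬locked → F entered) holds at every position 0..5, and those are all positions ever visited, so G G (¬locked → F entered) holds.
Walking from position 0: at position 1, ¬entered has not yet held and locked fails, so locked U ¬entered is false.
At position 0: G G (¬locked → F entered) is true; locked U ¬entered is false; so G G (¬locked → F entered) ∧ locked U ¬entered is false.

No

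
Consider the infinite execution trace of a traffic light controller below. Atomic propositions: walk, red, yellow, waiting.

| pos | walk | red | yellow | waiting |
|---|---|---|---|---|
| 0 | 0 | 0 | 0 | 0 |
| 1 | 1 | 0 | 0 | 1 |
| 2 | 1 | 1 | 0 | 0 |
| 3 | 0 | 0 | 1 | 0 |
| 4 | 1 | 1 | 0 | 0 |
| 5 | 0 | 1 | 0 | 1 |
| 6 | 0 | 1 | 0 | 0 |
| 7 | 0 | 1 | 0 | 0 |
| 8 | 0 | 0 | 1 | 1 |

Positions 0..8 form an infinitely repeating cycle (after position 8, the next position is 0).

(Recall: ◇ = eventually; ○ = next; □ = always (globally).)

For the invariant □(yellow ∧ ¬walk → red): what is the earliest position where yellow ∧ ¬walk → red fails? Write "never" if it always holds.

Check yellow ∧ ¬walk → red at each position in order: 0 ✓, 1 ✓, 2 ✓.
At position 3 the labels are {yellow}, so yellow ∧ ¬walk → red is false there. This is the first violation.

3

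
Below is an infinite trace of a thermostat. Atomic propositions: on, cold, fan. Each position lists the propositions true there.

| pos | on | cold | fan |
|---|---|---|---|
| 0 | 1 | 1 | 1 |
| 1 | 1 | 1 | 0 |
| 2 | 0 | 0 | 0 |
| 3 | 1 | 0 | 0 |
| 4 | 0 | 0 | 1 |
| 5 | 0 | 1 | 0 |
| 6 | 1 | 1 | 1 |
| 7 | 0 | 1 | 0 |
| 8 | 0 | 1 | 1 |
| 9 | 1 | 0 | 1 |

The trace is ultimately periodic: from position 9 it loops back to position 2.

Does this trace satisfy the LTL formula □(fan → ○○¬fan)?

No

fan → ○○¬fan must hold at every position from 0 onward. It fails at position 4, so □(fan → ○○¬fan) is false.
Positions where fan holds: 0, 4, 6, 8, 9.
Check ○○¬fan at each: 0→ok, 4→fails, 6→fails, 8→ok, 9→ok.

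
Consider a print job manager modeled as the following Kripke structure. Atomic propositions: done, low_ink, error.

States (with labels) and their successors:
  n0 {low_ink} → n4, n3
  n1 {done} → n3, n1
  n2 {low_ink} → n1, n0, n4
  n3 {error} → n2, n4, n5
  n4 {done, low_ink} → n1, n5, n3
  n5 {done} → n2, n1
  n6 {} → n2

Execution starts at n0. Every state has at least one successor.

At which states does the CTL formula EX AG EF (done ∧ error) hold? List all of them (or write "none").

none

States satisfying AG EF (done ∧ error): ∅.
States satisfying EX AG EF (done ∧ error): ∅.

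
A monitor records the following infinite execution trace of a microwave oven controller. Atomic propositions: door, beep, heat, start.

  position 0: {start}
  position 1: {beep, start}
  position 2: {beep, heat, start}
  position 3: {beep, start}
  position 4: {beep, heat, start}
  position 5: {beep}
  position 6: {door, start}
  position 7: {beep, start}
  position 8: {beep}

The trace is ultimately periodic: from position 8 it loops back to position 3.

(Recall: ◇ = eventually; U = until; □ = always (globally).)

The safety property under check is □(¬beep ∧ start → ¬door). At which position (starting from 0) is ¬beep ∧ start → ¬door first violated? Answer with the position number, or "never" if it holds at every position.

6

Check ¬beep ∧ start → ¬door at each position in order: 0 ✓, 1 ✓, 2 ✓, 3 ✓, 4 ✓, 5 ✓.
At position 6 the labels are {door, start}, so ¬beep ∧ start → ¬door is false there. This is the first violation.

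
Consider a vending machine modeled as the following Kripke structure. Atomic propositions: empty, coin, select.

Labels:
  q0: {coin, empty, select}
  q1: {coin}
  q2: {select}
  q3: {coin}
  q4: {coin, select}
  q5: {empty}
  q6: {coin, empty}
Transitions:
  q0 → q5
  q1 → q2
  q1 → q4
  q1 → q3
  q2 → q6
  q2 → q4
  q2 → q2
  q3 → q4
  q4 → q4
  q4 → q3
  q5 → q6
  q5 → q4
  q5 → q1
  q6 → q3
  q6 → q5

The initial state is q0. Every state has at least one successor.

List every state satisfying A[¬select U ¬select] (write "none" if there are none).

States satisfying ¬select: {q1, q3, q5, q6}.
States satisfying A[¬select U ¬select]: {q1, q3, q5, q6}.

{q1, q3, q5, q6}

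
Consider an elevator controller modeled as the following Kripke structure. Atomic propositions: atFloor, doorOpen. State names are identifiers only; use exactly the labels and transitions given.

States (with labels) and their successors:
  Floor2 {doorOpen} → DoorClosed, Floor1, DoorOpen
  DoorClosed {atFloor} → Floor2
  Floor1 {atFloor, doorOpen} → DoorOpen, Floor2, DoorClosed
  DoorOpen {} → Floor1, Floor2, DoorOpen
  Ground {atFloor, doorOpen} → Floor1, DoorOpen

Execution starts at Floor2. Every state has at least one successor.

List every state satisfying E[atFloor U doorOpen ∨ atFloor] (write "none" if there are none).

{Floor2, DoorClosed, Floor1, Ground}

States satisfying atFloor: {DoorClosed, Floor1, Ground}.
States satisfying doorOpen ∨ atFloor: {Floor2, DoorClosed, Floor1, Ground}.
States satisfying E[atFloor U doorOpen ∨ atFloor]: {Floor2, DoorClosed, Floor1, Ground}.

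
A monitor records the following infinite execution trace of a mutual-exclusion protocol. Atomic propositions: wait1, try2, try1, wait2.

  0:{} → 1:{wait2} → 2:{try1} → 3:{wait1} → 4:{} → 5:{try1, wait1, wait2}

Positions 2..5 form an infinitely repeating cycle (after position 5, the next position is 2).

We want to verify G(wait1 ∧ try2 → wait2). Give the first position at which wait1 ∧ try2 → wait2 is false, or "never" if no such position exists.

wait1 ∧ try2 → wait2 holds at every position 0..5, and those are all the positions the trace ever visits, so the invariant G(wait1 ∧ try2 → wait2) is never violated.

never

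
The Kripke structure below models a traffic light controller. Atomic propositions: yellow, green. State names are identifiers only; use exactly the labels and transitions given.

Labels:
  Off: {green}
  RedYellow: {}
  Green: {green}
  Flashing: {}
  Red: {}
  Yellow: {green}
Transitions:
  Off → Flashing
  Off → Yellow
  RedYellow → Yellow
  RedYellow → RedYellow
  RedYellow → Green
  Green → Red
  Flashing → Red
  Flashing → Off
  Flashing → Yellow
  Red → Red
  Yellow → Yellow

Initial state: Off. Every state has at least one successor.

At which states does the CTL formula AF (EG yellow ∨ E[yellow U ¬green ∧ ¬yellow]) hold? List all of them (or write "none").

{RedYellow, Green, Flashing, Red}

States satisfying EG yellow ∨ E[yellow U ¬green ∧ ¬yellow]: {RedYellow, Flashing, Red}.
States satisfying AF (EG yellow ∨ E[yellow U ¬green ∧ ¬yellow]): {RedYellow, Green, Flashing, Red}.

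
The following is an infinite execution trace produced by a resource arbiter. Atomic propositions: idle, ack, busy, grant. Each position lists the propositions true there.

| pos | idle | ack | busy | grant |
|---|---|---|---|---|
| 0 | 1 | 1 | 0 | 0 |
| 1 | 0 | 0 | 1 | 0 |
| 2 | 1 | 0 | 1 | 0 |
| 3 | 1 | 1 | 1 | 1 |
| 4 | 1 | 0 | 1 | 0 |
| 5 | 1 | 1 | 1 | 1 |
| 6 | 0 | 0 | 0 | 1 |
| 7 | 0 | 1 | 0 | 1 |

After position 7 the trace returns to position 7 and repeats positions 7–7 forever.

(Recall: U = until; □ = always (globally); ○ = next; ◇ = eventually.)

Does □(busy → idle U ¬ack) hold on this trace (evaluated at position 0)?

Holds

busy → idle U ¬ack holds at every position 0..7, and those are all positions ever visited, so □(busy → idle U ¬ack) holds.
Positions where busy holds: 1, 2, 3, 4, 5.
Check idle U ¬ack at each: 1→ok, 2→ok, 3→ok, 4→ok, 5→ok.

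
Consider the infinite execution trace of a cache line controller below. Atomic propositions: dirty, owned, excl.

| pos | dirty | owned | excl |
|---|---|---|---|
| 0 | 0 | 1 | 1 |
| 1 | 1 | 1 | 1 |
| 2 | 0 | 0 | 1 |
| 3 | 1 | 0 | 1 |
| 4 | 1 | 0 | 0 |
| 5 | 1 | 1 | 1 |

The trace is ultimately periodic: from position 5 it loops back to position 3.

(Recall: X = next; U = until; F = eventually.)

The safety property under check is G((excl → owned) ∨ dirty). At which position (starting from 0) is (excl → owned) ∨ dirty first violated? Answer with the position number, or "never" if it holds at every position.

Check (excl → owned) ∨ dirty at each position in order: 0 ✓, 1 ✓.
At position 2 the labels are {excl}, so (excl → owned) ∨ dirty is false there. This is the first violation.

2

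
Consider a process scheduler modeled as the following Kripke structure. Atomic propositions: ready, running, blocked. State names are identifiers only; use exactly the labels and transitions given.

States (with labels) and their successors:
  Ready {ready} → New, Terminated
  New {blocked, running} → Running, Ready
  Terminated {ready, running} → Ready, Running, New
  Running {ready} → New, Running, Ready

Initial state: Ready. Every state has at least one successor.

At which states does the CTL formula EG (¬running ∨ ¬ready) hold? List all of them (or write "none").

{Ready, New, Running}

States satisfying ¬running ∨ ¬ready: {Ready, New, Running}.
States satisfying EG (¬running ∨ ¬ready): {Ready, New, Running}.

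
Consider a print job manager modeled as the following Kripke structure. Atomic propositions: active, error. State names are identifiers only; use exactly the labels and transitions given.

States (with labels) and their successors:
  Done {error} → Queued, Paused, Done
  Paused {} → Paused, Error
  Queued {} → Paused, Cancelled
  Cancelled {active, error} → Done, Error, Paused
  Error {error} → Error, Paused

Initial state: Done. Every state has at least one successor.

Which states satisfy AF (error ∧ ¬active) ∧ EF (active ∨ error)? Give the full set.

States satisfying error ∧ ¬active: {Done, Error}.
States satisfying AF (error ∧ ¬active): {Done, Error}.
States satisfying active ∨ error: {Done, Cancelled, Error}.
States satisfying EF (active ∨ error): {Done, Paused, Queued, Cancelled, Error}.
States satisfying AF (error ∧ ¬active) ∧ EF (active ∨ error): {Done, Error}.

{Done, Error}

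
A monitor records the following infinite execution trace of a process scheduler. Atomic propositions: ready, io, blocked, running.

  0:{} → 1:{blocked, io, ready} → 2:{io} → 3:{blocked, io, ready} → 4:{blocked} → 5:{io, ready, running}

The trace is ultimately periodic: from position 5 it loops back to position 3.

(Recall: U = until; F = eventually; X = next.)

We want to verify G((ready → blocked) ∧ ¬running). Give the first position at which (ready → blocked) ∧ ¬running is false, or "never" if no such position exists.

Check (ready → blocked) ∧ ¬running at each position in order: 0 ✓, 1 ✓, 2 ✓, 3 ✓, 4 ✓.
At position 5 the labels are {io, ready, running}, so (ready → blocked) ∧ ¬running is false there. This is the first violation.

5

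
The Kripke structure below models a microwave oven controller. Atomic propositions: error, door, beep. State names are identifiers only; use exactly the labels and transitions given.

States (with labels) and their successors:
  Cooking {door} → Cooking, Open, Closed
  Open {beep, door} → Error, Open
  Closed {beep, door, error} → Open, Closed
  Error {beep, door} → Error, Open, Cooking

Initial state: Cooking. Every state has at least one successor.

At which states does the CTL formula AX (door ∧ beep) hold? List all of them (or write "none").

States satisfying door ∧ beep: {Open, Closed, Error}.
States satisfying AX (door ∧ beep): {Open, Closed}.

{Open, Closed}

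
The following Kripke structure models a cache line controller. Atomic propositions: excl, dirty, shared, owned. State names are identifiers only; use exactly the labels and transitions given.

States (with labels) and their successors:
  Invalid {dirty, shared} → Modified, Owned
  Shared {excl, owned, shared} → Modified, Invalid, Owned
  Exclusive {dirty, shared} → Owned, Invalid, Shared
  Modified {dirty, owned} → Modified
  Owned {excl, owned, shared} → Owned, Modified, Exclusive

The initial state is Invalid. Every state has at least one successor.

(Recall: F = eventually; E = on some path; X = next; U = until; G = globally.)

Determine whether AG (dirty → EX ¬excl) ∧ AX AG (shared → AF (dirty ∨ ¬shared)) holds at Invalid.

States satisfying dirty → EX ¬excl: {Invalid, Shared, Exclusive, Modified, Owned}.
States satisfying AG (dirty → EX ¬excl): {Invalid, Shared, Exclusive, Modified, Owned}.
States satisfying AG (shared → AF (dirty ∨ ¬shared)): {Modified}.
States satisfying AX AG (shared → AF (dirty ∨ ¬shared)): {Modified}.
States satisfying AG (dirty → EX ¬excl) ∧ AX AG (shared → AF (dirty ∨ ¬shared)): {Modified}.
Invalid ∉ Sat(AG (dirty → EX ¬excl) ∧ AX AG (shared → AF (dirty ∨ ¬shared))).

Does not hold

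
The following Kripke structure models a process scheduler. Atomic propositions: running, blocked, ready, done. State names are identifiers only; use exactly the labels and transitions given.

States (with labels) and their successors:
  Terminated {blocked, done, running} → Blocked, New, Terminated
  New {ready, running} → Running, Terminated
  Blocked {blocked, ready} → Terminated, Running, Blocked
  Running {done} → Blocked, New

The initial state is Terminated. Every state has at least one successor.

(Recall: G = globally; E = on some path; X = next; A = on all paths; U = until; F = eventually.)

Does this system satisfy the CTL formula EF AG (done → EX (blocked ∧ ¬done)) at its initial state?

States satisfying AG (done → EX (blocked ∧ ¬done)): {Terminated, New, Blocked, Running}.
States satisfying EF AG (done → EX (blocked ∧ ¬done)): {Terminated, New, Blocked, Running}.
Some path from Terminated reaches a state where AG (done → EX (blocked ∧ ¬done)) holds.
Terminated ∈ Sat(EF AG (done → EX (blocked ∧ ¬done))).

Holds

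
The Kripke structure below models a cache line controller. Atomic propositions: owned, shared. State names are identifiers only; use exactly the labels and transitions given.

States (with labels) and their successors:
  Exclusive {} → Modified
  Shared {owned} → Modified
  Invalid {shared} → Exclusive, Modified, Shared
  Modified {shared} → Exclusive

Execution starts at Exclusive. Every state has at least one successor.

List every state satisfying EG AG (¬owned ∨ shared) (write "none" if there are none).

States satisfying AG (¬owned ∨ shared): {Exclusive, Modified}.
States satisfying EG AG (¬owned ∨ shared): {Exclusive, Modified}.

{Exclusive, Modified}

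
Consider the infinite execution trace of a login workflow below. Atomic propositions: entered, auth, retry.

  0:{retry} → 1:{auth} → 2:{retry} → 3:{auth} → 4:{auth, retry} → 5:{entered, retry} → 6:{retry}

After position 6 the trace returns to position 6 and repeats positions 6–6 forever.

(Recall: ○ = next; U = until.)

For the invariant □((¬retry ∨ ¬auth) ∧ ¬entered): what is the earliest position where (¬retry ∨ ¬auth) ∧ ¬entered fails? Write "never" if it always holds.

4

Check (¬retry ∨ ¬auth) ∧ ¬entered at each position in order: 0 ✓, 1 ✓, 2 ✓, 3 ✓.
At position 4 the labels are {auth, retry}, so (¬retry ∨ ¬auth) ∧ ¬entered is false there. This is the first violation.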